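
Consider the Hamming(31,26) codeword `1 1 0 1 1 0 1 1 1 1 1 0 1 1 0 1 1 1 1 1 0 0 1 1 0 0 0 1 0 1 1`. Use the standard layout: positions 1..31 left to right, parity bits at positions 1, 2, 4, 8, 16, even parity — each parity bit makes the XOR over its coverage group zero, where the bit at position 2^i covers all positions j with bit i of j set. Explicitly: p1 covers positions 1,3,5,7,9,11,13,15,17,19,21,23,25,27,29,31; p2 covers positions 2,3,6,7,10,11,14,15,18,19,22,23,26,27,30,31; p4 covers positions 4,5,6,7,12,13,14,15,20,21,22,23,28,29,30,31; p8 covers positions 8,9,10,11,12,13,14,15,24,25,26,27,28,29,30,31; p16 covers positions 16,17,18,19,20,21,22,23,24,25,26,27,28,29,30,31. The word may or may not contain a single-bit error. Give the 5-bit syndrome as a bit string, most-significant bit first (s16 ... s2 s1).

00000

s1: b1⊕b3⊕b5⊕b7⊕b9⊕b11⊕b13⊕b15⊕b17⊕b19⊕b21⊕b23⊕b25⊕b27⊕b29⊕b31 = 1⊕0⊕1⊕1⊕1⊕1⊕1⊕0⊕1⊕1⊕0⊕1⊕0⊕0⊕0⊕1 = 0
s2: b2⊕b3⊕b6⊕b7⊕b10⊕b11⊕b14⊕b15⊕b18⊕b19⊕b22⊕b23⊕b26⊕b27⊕b30⊕b31 = 1⊕0⊕0⊕1⊕1⊕1⊕1⊕0⊕1⊕1⊕0⊕1⊕0⊕0⊕1⊕1 = 0
s4: b4⊕b5⊕b6⊕b7⊕b12⊕b13⊕b14⊕b15⊕b20⊕b21⊕b22⊕b23⊕b28⊕b29⊕b30⊕b31 = 1⊕1⊕0⊕1⊕0⊕1⊕1⊕0⊕1⊕0⊕0⊕1⊕1⊕0⊕1⊕1 = 0
s8: b8⊕b9⊕b10⊕b11⊕b12⊕b13⊕b14⊕b15⊕b24⊕b25⊕b26⊕b27⊕b28⊕b29⊕b30⊕b31 = 1⊕1⊕1⊕1⊕0⊕1⊕1⊕0⊕1⊕0⊕0⊕0⊕1⊕0⊕1⊕1 = 0
s16: b16⊕b17⊕b18⊕b19⊕b20⊕b21⊕b22⊕b23⊕b24⊕b25⊕b26⊕b27⊕b28⊕b29⊕b30⊕b31 = 1⊕1⊕1⊕1⊕1⊕0⊕0⊕1⊕1⊕0⊕0⊕0⊕1⊕0⊕1⊕1 = 0
Syndrome (s16...s1) = 00000 → position 0 (no error).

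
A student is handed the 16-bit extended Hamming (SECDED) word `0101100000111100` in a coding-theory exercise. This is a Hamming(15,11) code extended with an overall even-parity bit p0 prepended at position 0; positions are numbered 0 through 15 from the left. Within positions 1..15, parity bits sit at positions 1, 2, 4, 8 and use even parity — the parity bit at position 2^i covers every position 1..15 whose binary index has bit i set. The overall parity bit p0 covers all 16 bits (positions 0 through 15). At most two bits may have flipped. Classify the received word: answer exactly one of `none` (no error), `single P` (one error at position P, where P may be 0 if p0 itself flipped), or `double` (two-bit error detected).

s1: b1⊕b3⊕b5⊕b7⊕b9⊕b11⊕b13⊕b15 = 1⊕1⊕0⊕0⊕0⊕1⊕1⊕0 = 0
s2: b2⊕b3⊕b6⊕b7⊕b10⊕b11⊕b14⊕b15 = 0⊕1⊕0⊕0⊕1⊕1⊕0⊕0 = 1
s4: b4⊕b5⊕b6⊕b7⊕b12⊕b13⊕b14⊕b15 = 1⊕0⊕0⊕0⊕1⊕1⊕0⊕0 = 1
s8: b8⊕b9⊕b10⊕b11⊕b12⊕b13⊕b14⊕b15 = 0⊕0⊕1⊕1⊕1⊕1⊕0⊕0 = 0
Syndrome (s8...s1) = 0110 → position 6.
Overall parity (XOR of all 16 bits, including p0): 0⊕1⊕0⊕1⊕1⊕0⊕0⊕0⊕0⊕0⊕1⊕1⊕1⊕1⊕0⊕0 = 1
Overall=1, syndrome position=6 → single-bit error at position 6.

single 6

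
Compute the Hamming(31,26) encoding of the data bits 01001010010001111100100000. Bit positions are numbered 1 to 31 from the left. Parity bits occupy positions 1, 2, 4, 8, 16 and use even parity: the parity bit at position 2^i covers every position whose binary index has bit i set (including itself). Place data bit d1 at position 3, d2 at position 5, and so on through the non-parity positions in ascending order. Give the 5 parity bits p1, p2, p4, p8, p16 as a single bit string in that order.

Place data bits at non-power-of-two positions: b3=0, b5=1, b6=0, b7=0, b9=1, b10=0, b11=1, b12=0, b13=0, b14=1, b15=0, b17=0, b18=0, b19=1, b20=1, b21=1, b22=1, b23=1, b24=0, b25=0, b26=1, b27=0, b28=0, b29=0, b30=0, b31=0.
p1 = XOR of data positions {3,5,7,9,11,13,15,17,19,21,23,25,27,29,31} = 0⊕1⊕0⊕1⊕1⊕0⊕0⊕0⊕1⊕1⊕1⊕0⊕0⊕0⊕0 = 0
p2 = XOR of data positions {3,6,7,10,11,14,15,18,19,22,23,26,27,30,31} = 0⊕0⊕0⊕0⊕1⊕1⊕0⊕0⊕1⊕1⊕1⊕1⊕0⊕0⊕0 = 0
p4 = XOR of data positions {5,6,7,12,13,14,15,20,21,22,23,28,29,30,31} = 1⊕0⊕0⊕0⊕0⊕1⊕0⊕1⊕1⊕1⊕1⊕0⊕0⊕0⊕0 = 0
p8 = XOR of data positions {9,10,11,12,13,14,15,24,25,26,27,28,29,30,31} = 1⊕0⊕1⊕0⊕0⊕1⊕0⊕0⊕0⊕1⊕0⊕0⊕0⊕0⊕0 = 0
p16 = XOR of data positions {17,18,19,20,21,22,23,24,25,26,27,28,29,30,31} = 0⊕0⊕1⊕1⊕1⊕1⊕1⊕0⊕0⊕1⊕0⊕0⊕0⊕0⊕0 = 0
Parity bits p1,p2,p4,p8,p16 = 00000

00000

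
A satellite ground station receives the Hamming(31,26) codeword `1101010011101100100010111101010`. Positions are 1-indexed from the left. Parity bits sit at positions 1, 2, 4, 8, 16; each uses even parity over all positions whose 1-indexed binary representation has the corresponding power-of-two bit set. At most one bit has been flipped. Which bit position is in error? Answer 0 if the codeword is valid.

0

s1: b1⊕b3⊕b5⊕b7⊕b9⊕b11⊕b13⊕b15⊕b17⊕b19⊕b21⊕b23⊕b25⊕b27⊕b29⊕b31 = 1⊕0⊕0⊕0⊕1⊕1⊕1⊕0⊕1⊕0⊕1⊕1⊕1⊕0⊕0⊕0 = 0
s2: b2⊕b3⊕b6⊕b7⊕b10⊕b11⊕b14⊕b15⊕b18⊕b19⊕b22⊕b23⊕b26⊕b27⊕b30⊕b31 = 1⊕0⊕1⊕0⊕1⊕1⊕1⊕0⊕0⊕0⊕0⊕1⊕1⊕0⊕1⊕0 = 0
s4: b4⊕b5⊕b6⊕b7⊕b12⊕b13⊕b14⊕b15⊕b20⊕b21⊕b22⊕b23⊕b28⊕b29⊕b30⊕b31 = 1⊕0⊕1⊕0⊕0⊕1⊕1⊕0⊕0⊕1⊕0⊕1⊕1⊕0⊕1⊕0 = 0
s8: b8⊕b9⊕b10⊕b11⊕b12⊕b13⊕b14⊕b15⊕b24⊕b25⊕b26⊕b27⊕b28⊕b29⊕b30⊕b31 = 0⊕1⊕1⊕1⊕0⊕1⊕1⊕0⊕1⊕1⊕1⊕0⊕1⊕0⊕1⊕0 = 0
s16: b16⊕b17⊕b18⊕b19⊕b20⊕b21⊕b22⊕b23⊕b24⊕b25⊕b26⊕b27⊕b28⊕b29⊕b30⊕b31 = 0⊕1⊕0⊕0⊕0⊕1⊕0⊕1⊕1⊕1⊕1⊕0⊕1⊕0⊕1⊕0 = 0
Syndrome (s16...s1) = 00000 → position 0 (no error).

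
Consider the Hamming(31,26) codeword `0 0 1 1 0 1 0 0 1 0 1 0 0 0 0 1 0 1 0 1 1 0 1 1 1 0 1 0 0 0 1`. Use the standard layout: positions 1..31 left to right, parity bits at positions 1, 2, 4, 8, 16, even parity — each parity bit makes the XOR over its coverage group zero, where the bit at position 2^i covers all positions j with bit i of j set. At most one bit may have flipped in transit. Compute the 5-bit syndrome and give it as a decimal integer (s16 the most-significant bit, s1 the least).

18

s1: b1⊕b3⊕b5⊕b7⊕b9⊕b11⊕b13⊕b15⊕b17⊕b19⊕b21⊕b23⊕b25⊕b27⊕b29⊕b31 = 0⊕1⊕0⊕0⊕1⊕1⊕0⊕0⊕0⊕0⊕1⊕1⊕1⊕1⊕0⊕1 = 0
s2: b2⊕b3⊕b6⊕b7⊕b10⊕b11⊕b14⊕b15⊕b18⊕b19⊕b22⊕b23⊕b26⊕b27⊕b30⊕b31 = 0⊕1⊕1⊕0⊕0⊕1⊕0⊕0⊕1⊕0⊕0⊕1⊕0⊕1⊕0⊕1 = 1
s4: b4⊕b5⊕b6⊕b7⊕b12⊕b13⊕b14⊕b15⊕b20⊕b21⊕b22⊕b23⊕b28⊕b29⊕b30⊕b31 = 1⊕0⊕1⊕0⊕0⊕0⊕0⊕0⊕1⊕1⊕0⊕1⊕0⊕0⊕0⊕1 = 0
s8: b8⊕b9⊕b10⊕b11⊕b12⊕b13⊕b14⊕b15⊕b24⊕b25⊕b26⊕b27⊕b28⊕b29⊕b30⊕b31 = 0⊕1⊕0⊕1⊕0⊕0⊕0⊕0⊕1⊕1⊕0⊕1⊕0⊕0⊕0⊕1 = 0
s16: b16⊕b17⊕b18⊕b19⊕b20⊕b21⊕b22⊕b23⊕b24⊕b25⊕b26⊕b27⊕b28⊕b29⊕b30⊕b31 = 1⊕0⊕1⊕0⊕1⊕1⊕0⊕1⊕1⊕1⊕0⊕1⊕0⊕0⊕0⊕1 = 1
Syndrome (s16...s1) = 10010 → position 18.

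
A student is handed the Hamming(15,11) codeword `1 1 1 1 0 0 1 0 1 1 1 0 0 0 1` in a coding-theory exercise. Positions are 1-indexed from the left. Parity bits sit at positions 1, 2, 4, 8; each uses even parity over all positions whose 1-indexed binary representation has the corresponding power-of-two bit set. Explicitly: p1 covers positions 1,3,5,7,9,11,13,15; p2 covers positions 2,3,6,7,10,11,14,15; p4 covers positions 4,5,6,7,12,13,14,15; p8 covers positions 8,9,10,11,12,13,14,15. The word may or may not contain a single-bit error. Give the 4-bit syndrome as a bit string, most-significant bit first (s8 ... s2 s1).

0100

s1: b1⊕b3⊕b5⊕b7⊕b9⊕b11⊕b13⊕b15 = 1⊕1⊕0⊕1⊕1⊕1⊕0⊕1 = 0
s2: b2⊕b3⊕b6⊕b7⊕b10⊕b11⊕b14⊕b15 = 1⊕1⊕0⊕1⊕1⊕1⊕0⊕1 = 0
s4: b4⊕b5⊕b6⊕b7⊕b12⊕b13⊕b14⊕b15 = 1⊕0⊕0⊕1⊕0⊕0⊕0⊕1 = 1
s8: b8⊕b9⊕b10⊕b11⊕b12⊕b13⊕b14⊕b15 = 0⊕1⊕1⊕1⊕0⊕0⊕0⊕1 = 0
Syndrome (s8...s1) = 0100 → position 4.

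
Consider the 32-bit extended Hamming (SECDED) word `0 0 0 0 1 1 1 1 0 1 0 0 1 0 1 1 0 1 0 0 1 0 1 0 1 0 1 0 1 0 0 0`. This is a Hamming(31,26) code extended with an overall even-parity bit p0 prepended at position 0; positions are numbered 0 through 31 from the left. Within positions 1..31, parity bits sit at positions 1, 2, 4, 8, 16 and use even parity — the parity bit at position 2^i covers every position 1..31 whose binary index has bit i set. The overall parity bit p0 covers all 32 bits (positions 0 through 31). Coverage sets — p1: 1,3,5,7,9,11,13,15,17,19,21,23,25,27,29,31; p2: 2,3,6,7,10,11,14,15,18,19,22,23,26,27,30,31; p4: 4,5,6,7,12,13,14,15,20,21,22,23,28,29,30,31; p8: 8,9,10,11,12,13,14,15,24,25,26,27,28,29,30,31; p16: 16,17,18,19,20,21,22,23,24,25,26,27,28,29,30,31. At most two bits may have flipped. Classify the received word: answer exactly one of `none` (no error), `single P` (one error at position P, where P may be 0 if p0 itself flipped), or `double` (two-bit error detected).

double

s1: b1⊕b3⊕b5⊕b7⊕b9⊕b11⊕b13⊕b15⊕b17⊕b19⊕b21⊕b23⊕b25⊕b27⊕b29⊕b31 = 0⊕0⊕1⊕1⊕1⊕0⊕0⊕1⊕1⊕0⊕0⊕0⊕0⊕0⊕0⊕0 = 1
s2: b2⊕b3⊕b6⊕b7⊕b10⊕b11⊕b14⊕b15⊕b18⊕b19⊕b22⊕b23⊕b26⊕b27⊕b30⊕b31 = 0⊕0⊕1⊕1⊕0⊕0⊕1⊕1⊕0⊕0⊕1⊕0⊕1⊕0⊕0⊕0 = 0
s4: b4⊕b5⊕b6⊕b7⊕b12⊕b13⊕b14⊕b15⊕b20⊕b21⊕b22⊕b23⊕b28⊕b29⊕b30⊕b31 = 1⊕1⊕1⊕1⊕1⊕0⊕1⊕1⊕1⊕0⊕1⊕0⊕1⊕0⊕0⊕0 = 0
s8: b8⊕b9⊕b10⊕b11⊕b12⊕b13⊕b14⊕b15⊕b24⊕b25⊕b26⊕b27⊕b28⊕b29⊕b30⊕b31 = 0⊕1⊕0⊕0⊕1⊕0⊕1⊕1⊕1⊕0⊕1⊕0⊕1⊕0⊕0⊕0 = 1
s16: b16⊕b17⊕b18⊕b19⊕b20⊕b21⊕b22⊕b23⊕b24⊕b25⊕b26⊕b27⊕b28⊕b29⊕b30⊕b31 = 0⊕1⊕0⊕0⊕1⊕0⊕1⊕0⊕1⊕0⊕1⊕0⊕1⊕0⊕0⊕0 = 0
Syndrome (s16...s1) = 01001 → position 9.
Overall parity (XOR of all 32 bits, including p0): 0⊕0⊕0⊕0⊕1⊕1⊕1⊕1⊕0⊕1⊕0⊕0⊕1⊕0⊕1⊕1⊕0⊕1⊕0⊕0⊕1⊕0⊕1⊕0⊕1⊕0⊕1⊕0⊕1⊕0⊕0⊕0 = 0
Overall=0, syndrome position=9 → double-bit error detected (uncorrectable).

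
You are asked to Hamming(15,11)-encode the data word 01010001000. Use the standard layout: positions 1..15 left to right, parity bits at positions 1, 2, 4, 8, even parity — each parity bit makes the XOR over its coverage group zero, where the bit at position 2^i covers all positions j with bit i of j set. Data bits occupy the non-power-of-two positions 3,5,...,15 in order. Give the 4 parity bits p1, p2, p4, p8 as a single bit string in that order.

Place data bits at non-power-of-two positions: b3=0, b5=1, b6=0, b7=1, b9=0, b10=0, b11=0, b12=1, b13=0, b14=0, b15=0.
p1 = XOR of data positions {3,5,7,9,11,13,15} = 0⊕1⊕1⊕0⊕0⊕0⊕0 = 0
p2 = XOR of data positions {3,6,7,10,11,14,15} = 0⊕0⊕1⊕0⊕0⊕0⊕0 = 1
p4 = XOR of data positions {5,6,7,12,13,14,15} = 1⊕0⊕1⊕1⊕0⊕0⊕0 = 1
p8 = XOR of data positions {9,10,11,12,13,14,15} = 0⊕0⊕0⊕1⊕0⊕0⊕0 = 1
Parity bits p1,p2,p4,p8 = 0111

0111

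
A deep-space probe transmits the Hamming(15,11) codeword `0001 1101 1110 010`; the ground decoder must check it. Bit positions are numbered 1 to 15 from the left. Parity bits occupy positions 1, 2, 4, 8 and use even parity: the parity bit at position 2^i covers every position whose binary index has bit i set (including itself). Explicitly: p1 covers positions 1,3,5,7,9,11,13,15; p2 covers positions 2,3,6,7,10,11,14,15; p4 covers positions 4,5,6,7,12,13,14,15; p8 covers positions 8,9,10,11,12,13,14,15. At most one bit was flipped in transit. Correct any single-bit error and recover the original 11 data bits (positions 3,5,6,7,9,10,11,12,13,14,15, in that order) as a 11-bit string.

s1: b1⊕b3⊕b5⊕b7⊕b9⊕b11⊕b13⊕b15 = 0⊕0⊕1⊕0⊕1⊕1⊕0⊕0 = 1
s2: b2⊕b3⊕b6⊕b7⊕b10⊕b11⊕b14⊕b15 = 0⊕0⊕1⊕0⊕1⊕1⊕1⊕0 = 0
s4: b4⊕b5⊕b6⊕b7⊕b12⊕b13⊕b14⊕b15 = 1⊕1⊕1⊕0⊕0⊕0⊕1⊕0 = 0
s8: b8⊕b9⊕b10⊕b11⊕b12⊕b13⊕b14⊕b15 = 1⊕1⊕1⊕1⊕0⊕0⊕1⊕0 = 1
Syndrome (s8...s1) = 1001 → position 9.
Flip bit 9: corrected codeword = 000111010110010
Data bits at positions 3,5,6,7,9,10,11,12,13,14,15: 01100110010

01100110010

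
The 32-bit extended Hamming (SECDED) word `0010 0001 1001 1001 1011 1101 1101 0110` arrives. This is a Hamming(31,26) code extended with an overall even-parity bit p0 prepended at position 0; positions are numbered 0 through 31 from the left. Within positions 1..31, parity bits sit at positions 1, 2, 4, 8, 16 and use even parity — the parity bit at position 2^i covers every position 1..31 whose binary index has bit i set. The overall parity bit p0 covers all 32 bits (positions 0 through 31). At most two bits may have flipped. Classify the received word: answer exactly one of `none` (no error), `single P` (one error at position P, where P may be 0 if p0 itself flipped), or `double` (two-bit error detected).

single 27

s1: b1⊕b3⊕b5⊕b7⊕b9⊕b11⊕b13⊕b15⊕b17⊕b19⊕b21⊕b23⊕b25⊕b27⊕b29⊕b31 = 0⊕0⊕0⊕1⊕0⊕1⊕0⊕1⊕0⊕1⊕1⊕1⊕1⊕1⊕1⊕0 = 1
s2: b2⊕b3⊕b6⊕b7⊕b10⊕b11⊕b14⊕b15⊕b18⊕b19⊕b22⊕b23⊕b26⊕b27⊕b30⊕b31 = 1⊕0⊕0⊕1⊕0⊕1⊕0⊕1⊕1⊕1⊕0⊕1⊕0⊕1⊕1⊕0 = 1
s4: b4⊕b5⊕b6⊕b7⊕b12⊕b13⊕b14⊕b15⊕b20⊕b21⊕b22⊕b23⊕b28⊕b29⊕b30⊕b31 = 0⊕0⊕0⊕1⊕1⊕0⊕0⊕1⊕1⊕1⊕0⊕1⊕0⊕1⊕1⊕0 = 0
s8: b8⊕b9⊕b10⊕b11⊕b12⊕b13⊕b14⊕b15⊕b24⊕b25⊕b26⊕b27⊕b28⊕b29⊕b30⊕b31 = 1⊕0⊕0⊕1⊕1⊕0⊕0⊕1⊕1⊕1⊕0⊕1⊕0⊕1⊕1⊕0 = 1
s16: b16⊕b17⊕b18⊕b19⊕b20⊕b21⊕b22⊕b23⊕b24⊕b25⊕b26⊕b27⊕b28⊕b29⊕b30⊕b31 = 1⊕0⊕1⊕1⊕1⊕1⊕0⊕1⊕1⊕1⊕0⊕1⊕0⊕1⊕1⊕0 = 1
Syndrome (s16...s1) = 11011 → position 27.
Overall parity (XOR of all 32 bits, including p0): 0⊕0⊕1⊕0⊕0⊕0⊕0⊕1⊕1⊕0⊕0⊕1⊕1⊕0⊕0⊕1⊕1⊕0⊕1⊕1⊕1⊕1⊕0⊕1⊕1⊕1⊕0⊕1⊕0⊕1⊕1⊕0 = 1
Overall=1, syndrome position=27 → single-bit error at position 27.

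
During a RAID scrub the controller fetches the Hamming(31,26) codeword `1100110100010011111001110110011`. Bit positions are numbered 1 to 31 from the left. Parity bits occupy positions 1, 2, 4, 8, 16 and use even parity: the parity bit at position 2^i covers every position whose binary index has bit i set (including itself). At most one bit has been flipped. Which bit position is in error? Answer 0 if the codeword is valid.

s1: b1⊕b3⊕b5⊕b7⊕b9⊕b11⊕b13⊕b15⊕b17⊕b19⊕b21⊕b23⊕b25⊕b27⊕b29⊕b31 = 1⊕0⊕1⊕0⊕0⊕0⊕0⊕1⊕1⊕1⊕0⊕1⊕0⊕1⊕0⊕1 = 0
s2: b2⊕b3⊕b6⊕b7⊕b10⊕b11⊕b14⊕b15⊕b18⊕b19⊕b22⊕b23⊕b26⊕b27⊕b30⊕b31 = 1⊕0⊕1⊕0⊕0⊕0⊕0⊕1⊕1⊕1⊕1⊕1⊕1⊕1⊕1⊕1 = 1
s4: b4⊕b5⊕b6⊕b7⊕b12⊕b13⊕b14⊕b15⊕b20⊕b21⊕b22⊕b23⊕b28⊕b29⊕b30⊕b31 = 0⊕1⊕1⊕0⊕1⊕0⊕0⊕1⊕0⊕0⊕1⊕1⊕0⊕0⊕1⊕1 = 0
s8: b8⊕b9⊕b10⊕b11⊕b12⊕b13⊕b14⊕b15⊕b24⊕b25⊕b26⊕b27⊕b28⊕b29⊕b30⊕b31 = 1⊕0⊕0⊕0⊕1⊕0⊕0⊕1⊕1⊕0⊕1⊕1⊕0⊕0⊕1⊕1 = 0
s16: b16⊕b17⊕b18⊕b19⊕b20⊕b21⊕b22⊕b23⊕b24⊕b25⊕b26⊕b27⊕b28⊕b29⊕b30⊕b31 = 1⊕1⊕1⊕1⊕0⊕0⊕1⊕1⊕1⊕0⊕1⊕1⊕0⊕0⊕1⊕1 = 1
Syndrome (s16...s1) = 10010 → position 18.

18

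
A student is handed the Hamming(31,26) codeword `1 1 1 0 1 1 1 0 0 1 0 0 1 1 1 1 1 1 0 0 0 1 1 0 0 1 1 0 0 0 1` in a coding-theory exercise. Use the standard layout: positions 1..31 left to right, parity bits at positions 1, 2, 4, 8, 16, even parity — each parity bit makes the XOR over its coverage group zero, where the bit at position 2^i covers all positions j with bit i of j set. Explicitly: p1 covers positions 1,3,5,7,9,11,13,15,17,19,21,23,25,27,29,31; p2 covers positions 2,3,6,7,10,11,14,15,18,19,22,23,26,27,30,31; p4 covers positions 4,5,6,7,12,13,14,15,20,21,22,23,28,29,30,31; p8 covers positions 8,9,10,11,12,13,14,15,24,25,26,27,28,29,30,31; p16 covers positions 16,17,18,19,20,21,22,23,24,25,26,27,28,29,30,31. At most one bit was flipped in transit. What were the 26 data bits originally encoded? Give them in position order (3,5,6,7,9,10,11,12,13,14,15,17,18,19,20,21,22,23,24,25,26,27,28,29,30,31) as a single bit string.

s1: b1⊕b3⊕b5⊕b7⊕b9⊕b11⊕b13⊕b15⊕b17⊕b19⊕b21⊕b23⊕b25⊕b27⊕b29⊕b31 = 1⊕1⊕1⊕1⊕0⊕0⊕1⊕1⊕1⊕0⊕0⊕1⊕0⊕1⊕0⊕1 = 0
s2: b2⊕b3⊕b6⊕b7⊕b10⊕b11⊕b14⊕b15⊕b18⊕b19⊕b22⊕b23⊕b26⊕b27⊕b30⊕b31 = 1⊕1⊕1⊕1⊕1⊕0⊕1⊕1⊕1⊕0⊕1⊕1⊕1⊕1⊕0⊕1 = 1
s4: b4⊕b5⊕b6⊕b7⊕b12⊕b13⊕b14⊕b15⊕b20⊕b21⊕b22⊕b23⊕b28⊕b29⊕b30⊕b31 = 0⊕1⊕1⊕1⊕0⊕1⊕1⊕1⊕0⊕0⊕1⊕1⊕0⊕0⊕0⊕1 = 1
s8: b8⊕b9⊕b10⊕b11⊕b12⊕b13⊕b14⊕b15⊕b24⊕b25⊕b26⊕b27⊕b28⊕b29⊕b30⊕b31 = 0⊕0⊕1⊕0⊕0⊕1⊕1⊕1⊕0⊕0⊕1⊕1⊕0⊕0⊕0⊕1 = 1
s16: b16⊕b17⊕b18⊕b19⊕b20⊕b21⊕b22⊕b23⊕b24⊕b25⊕b26⊕b27⊕b28⊕b29⊕b30⊕b31 = 1⊕1⊕1⊕0⊕0⊕0⊕1⊕1⊕0⊕0⊕1⊕1⊕0⊕0⊕0⊕1 = 0
Syndrome (s16...s1) = 01110 → position 14.
Flip bit 14: corrected codeword = 1110111001001011110001100110001
Data bits at positions 3,5,6,7,9,10,11,12,13,14,15,17,18,19,20,21,22,23,24,25,26,27,28,29,30,31: 11110100101110001100110001

11110100101110001100110001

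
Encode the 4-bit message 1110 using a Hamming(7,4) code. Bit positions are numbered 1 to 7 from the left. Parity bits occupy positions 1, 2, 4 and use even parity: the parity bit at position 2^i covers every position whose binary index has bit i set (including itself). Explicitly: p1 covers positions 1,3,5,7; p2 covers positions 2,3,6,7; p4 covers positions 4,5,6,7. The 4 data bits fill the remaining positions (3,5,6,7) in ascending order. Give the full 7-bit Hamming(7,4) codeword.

Place data bits at non-power-of-two positions: b3=1, b5=1, b6=1, b7=0.
p1 = XOR of data positions {3,5,7} = 1⊕1⊕0 = 0
p2 = XOR of data positions {3,6,7} = 1⊕1⊕0 = 0
p4 = XOR of data positions {5,6,7} = 1⊕1⊕0 = 0
Codeword b1..b7 = 0010110

0010110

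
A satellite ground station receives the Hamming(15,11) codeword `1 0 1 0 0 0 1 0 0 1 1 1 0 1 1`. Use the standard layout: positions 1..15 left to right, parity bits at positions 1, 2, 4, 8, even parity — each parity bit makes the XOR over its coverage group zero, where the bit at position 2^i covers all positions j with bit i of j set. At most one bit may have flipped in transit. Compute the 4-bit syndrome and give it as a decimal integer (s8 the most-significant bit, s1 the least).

s1: b1⊕b3⊕b5⊕b7⊕b9⊕b11⊕b13⊕b15 = 1⊕1⊕0⊕1⊕0⊕1⊕0⊕1 = 1
s2: b2⊕b3⊕b6⊕b7⊕b10⊕b11⊕b14⊕b15 = 0⊕1⊕0⊕1⊕1⊕1⊕1⊕1 = 0
s4: b4⊕b5⊕b6⊕b7⊕b12⊕b13⊕b14⊕b15 = 0⊕0⊕0⊕1⊕1⊕0⊕1⊕1 = 0
s8: b8⊕b9⊕b10⊕b11⊕b12⊕b13⊕b14⊕b15 = 0⊕0⊕1⊕1⊕1⊕0⊕1⊕1 = 1
Syndrome (s8...s1) = 1001 → position 9.

9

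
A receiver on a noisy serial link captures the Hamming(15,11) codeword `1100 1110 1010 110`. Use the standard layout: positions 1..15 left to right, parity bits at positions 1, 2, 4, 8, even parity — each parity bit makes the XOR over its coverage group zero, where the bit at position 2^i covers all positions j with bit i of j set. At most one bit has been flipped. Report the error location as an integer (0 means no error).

6

s1: b1⊕b3⊕b5⊕b7⊕b9⊕b11⊕b13⊕b15 = 1⊕0⊕1⊕1⊕1⊕1⊕1⊕0 = 0
s2: b2⊕b3⊕b6⊕b7⊕b10⊕b11⊕b14⊕b15 = 1⊕0⊕1⊕1⊕0⊕1⊕1⊕0 = 1
s4: b4⊕b5⊕b6⊕b7⊕b12⊕b13⊕b14⊕b15 = 0⊕1⊕1⊕1⊕0⊕1⊕1⊕0 = 1
s8: b8⊕b9⊕b10⊕b11⊕b12⊕b13⊕b14⊕b15 = 0⊕1⊕0⊕1⊕0⊕1⊕1⊕0 = 0
Syndrome (s8...s1) = 0110 → position 6.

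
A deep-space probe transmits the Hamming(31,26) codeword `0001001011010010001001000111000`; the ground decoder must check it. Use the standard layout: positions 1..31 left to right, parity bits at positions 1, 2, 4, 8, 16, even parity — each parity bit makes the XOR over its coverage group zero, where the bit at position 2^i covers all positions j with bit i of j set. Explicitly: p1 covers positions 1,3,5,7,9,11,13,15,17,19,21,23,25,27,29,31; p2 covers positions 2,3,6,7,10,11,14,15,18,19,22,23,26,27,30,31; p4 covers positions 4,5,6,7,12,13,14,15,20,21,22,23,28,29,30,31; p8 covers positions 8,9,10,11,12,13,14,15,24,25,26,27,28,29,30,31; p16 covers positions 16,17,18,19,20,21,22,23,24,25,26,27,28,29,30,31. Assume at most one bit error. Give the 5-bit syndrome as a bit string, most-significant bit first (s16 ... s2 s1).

s1: b1⊕b3⊕b5⊕b7⊕b9⊕b11⊕b13⊕b15⊕b17⊕b19⊕b21⊕b23⊕b25⊕b27⊕b29⊕b31 = 0⊕0⊕0⊕1⊕1⊕0⊕0⊕1⊕0⊕1⊕0⊕0⊕0⊕1⊕0⊕0 = 1
s2: b2⊕b3⊕b6⊕b7⊕b10⊕b11⊕b14⊕b15⊕b18⊕b19⊕b22⊕b23⊕b26⊕b27⊕b30⊕b31 = 0⊕0⊕0⊕1⊕1⊕0⊕0⊕1⊕0⊕1⊕1⊕0⊕1⊕1⊕0⊕0 = 1
s4: b4⊕b5⊕b6⊕b7⊕b12⊕b13⊕b14⊕b15⊕b20⊕b21⊕b22⊕b23⊕b28⊕b29⊕b30⊕b31 = 1⊕0⊕0⊕1⊕1⊕0⊕0⊕1⊕0⊕0⊕1⊕0⊕1⊕0⊕0⊕0 = 0
s8: b8⊕b9⊕b10⊕b11⊕b12⊕b13⊕b14⊕b15⊕b24⊕b25⊕b26⊕b27⊕b28⊕b29⊕b30⊕b31 = 0⊕1⊕1⊕0⊕1⊕0⊕0⊕1⊕0⊕0⊕1⊕1⊕1⊕0⊕0⊕0 = 1
s16: b16⊕b17⊕b18⊕b19⊕b20⊕b21⊕b22⊕b23⊕b24⊕b25⊕b26⊕b27⊕b28⊕b29⊕b30⊕b31 = 0⊕0⊕0⊕1⊕0⊕0⊕1⊕0⊕0⊕0⊕1⊕1⊕1⊕0⊕0⊕0 = 1
Syndrome (s16...s1) = 11011 → position 27.

11011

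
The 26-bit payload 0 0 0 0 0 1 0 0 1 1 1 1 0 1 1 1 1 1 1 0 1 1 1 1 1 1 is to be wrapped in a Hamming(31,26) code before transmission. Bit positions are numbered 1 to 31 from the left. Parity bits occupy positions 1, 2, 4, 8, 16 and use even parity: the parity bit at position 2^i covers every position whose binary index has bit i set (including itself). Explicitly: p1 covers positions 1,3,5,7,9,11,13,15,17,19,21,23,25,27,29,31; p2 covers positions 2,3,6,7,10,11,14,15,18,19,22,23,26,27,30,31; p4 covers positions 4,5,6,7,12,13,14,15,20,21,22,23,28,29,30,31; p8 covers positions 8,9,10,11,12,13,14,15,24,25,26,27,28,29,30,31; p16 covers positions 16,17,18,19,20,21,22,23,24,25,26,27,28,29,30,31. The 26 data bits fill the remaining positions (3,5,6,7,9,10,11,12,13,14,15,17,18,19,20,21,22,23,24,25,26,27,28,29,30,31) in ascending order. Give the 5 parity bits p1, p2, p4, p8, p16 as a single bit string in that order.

Place data bits at non-power-of-two positions: b3=0, b5=0, b6=0, b7=0, b9=0, b10=1, b11=0, b12=0, b13=1, b14=1, b15=1, b17=1, b18=0, b19=1, b20=1, b21=1, b22=1, b23=1, b24=1, b25=0, b26=1, b27=1, b28=1, b29=1, b30=1, b31=1.
p1 = XOR of data positions {3,5,7,9,11,13,15,17,19,21,23,25,27,29,31} = 0⊕0⊕0⊕0⊕0⊕1⊕1⊕1⊕1⊕1⊕1⊕0⊕1⊕1⊕1 = 1
p2 = XOR of data positions {3,6,7,10,11,14,15,18,19,22,23,26,27,30,31} = 0⊕0⊕0⊕1⊕0⊕1⊕1⊕0⊕1⊕1⊕1⊕1⊕1⊕1⊕1 = 0
p4 = XOR of data positions {5,6,7,12,13,14,15,20,21,22,23,28,29,30,31} = 0⊕0⊕0⊕0⊕1⊕1⊕1⊕1⊕1⊕1⊕1⊕1⊕1⊕1⊕1 = 1
p8 = XOR of data positions {9,10,11,12,13,14,15,24,25,26,27,28,29,30,31} = 0⊕1⊕0⊕0⊕1⊕1⊕1⊕1⊕0⊕1⊕1⊕1⊕1⊕1⊕1 = 1
p16 = XOR of data positions {17,18,19,20,21,22,23,24,25,26,27,28,29,30,31} = 1⊕0⊕1⊕1⊕1⊕1⊕1⊕1⊕0⊕1⊕1⊕1⊕1⊕1⊕1 = 1
Parity bits p1,p2,p4,p8,p16 = 10111

10111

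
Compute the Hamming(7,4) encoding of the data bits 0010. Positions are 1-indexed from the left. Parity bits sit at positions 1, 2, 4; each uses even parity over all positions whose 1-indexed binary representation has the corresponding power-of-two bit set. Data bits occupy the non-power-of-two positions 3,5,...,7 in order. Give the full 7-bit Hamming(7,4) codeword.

0101010

Place data bits at non-power-of-two positions: b3=0, b5=0, b6=1, b7=0.
p1 = XOR of data positions {3,5,7} = 0⊕0⊕0 = 0
p2 = XOR of data positions {3,6,7} = 0⊕1⊕0 = 1
p4 = XOR of data positions {5,6,7} = 0⊕1⊕0 = 1
Codeword b1..b7 = 0101010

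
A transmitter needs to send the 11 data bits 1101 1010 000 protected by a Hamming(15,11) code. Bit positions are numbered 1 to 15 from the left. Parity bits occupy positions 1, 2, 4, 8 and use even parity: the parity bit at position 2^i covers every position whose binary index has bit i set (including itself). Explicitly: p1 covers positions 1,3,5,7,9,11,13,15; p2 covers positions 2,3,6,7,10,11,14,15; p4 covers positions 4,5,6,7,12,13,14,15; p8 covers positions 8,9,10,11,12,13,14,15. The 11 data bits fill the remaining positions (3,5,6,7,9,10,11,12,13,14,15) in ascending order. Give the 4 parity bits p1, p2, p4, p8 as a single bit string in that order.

Place data bits at non-power-of-two positions: b3=1, b5=1, b6=0, b7=1, b9=1, b10=0, b11=1, b12=0, b13=0, b14=0, b15=0.
p1 = XOR of data positions {3,5,7,9,11,13,15} = 1⊕1⊕1⊕1⊕1⊕0⊕0 = 1
p2 = XOR of data positions {3,6,7,10,11,14,15} = 1⊕0⊕1⊕0⊕1⊕0⊕0 = 1
p4 = XOR of data positions {5,6,7,12,13,14,15} = 1⊕0⊕1⊕0⊕0⊕0⊕0 = 0
p8 = XOR of data positions {9,10,11,12,13,14,15} = 1⊕0⊕1⊕0⊕0⊕0⊕0 = 0
Parity bits p1,p2,p4,p8 = 1100

1100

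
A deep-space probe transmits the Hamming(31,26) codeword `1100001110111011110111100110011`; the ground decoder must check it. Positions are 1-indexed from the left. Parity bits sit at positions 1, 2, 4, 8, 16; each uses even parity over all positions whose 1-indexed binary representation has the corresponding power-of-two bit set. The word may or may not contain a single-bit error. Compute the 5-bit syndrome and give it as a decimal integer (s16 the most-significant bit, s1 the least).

19

s1: b1⊕b3⊕b5⊕b7⊕b9⊕b11⊕b13⊕b15⊕b17⊕b19⊕b21⊕b23⊕b25⊕b27⊕b29⊕b31 = 1⊕0⊕0⊕1⊕1⊕1⊕1⊕1⊕1⊕0⊕1⊕1⊕0⊕1⊕0⊕1 = 1
s2: b2⊕b3⊕b6⊕b7⊕b10⊕b11⊕b14⊕b15⊕b18⊕b19⊕b22⊕b23⊕b26⊕b27⊕b30⊕b31 = 1⊕0⊕0⊕1⊕0⊕1⊕0⊕1⊕1⊕0⊕1⊕1⊕1⊕1⊕1⊕1 = 1
s4: b4⊕b5⊕b6⊕b7⊕b12⊕b13⊕b14⊕b15⊕b20⊕b21⊕b22⊕b23⊕b28⊕b29⊕b30⊕b31 = 0⊕0⊕0⊕1⊕1⊕1⊕0⊕1⊕1⊕1⊕1⊕1⊕0⊕0⊕1⊕1 = 0
s8: b8⊕b9⊕b10⊕b11⊕b12⊕b13⊕b14⊕b15⊕b24⊕b25⊕b26⊕b27⊕b28⊕b29⊕b30⊕b31 = 1⊕1⊕0⊕1⊕1⊕1⊕0⊕1⊕0⊕0⊕1⊕1⊕0⊕0⊕1⊕1 = 0
s16: b16⊕b17⊕b18⊕b19⊕b20⊕b21⊕b22⊕b23⊕b24⊕b25⊕b26⊕b27⊕b28⊕b29⊕b30⊕b31 = 1⊕1⊕1⊕0⊕1⊕1⊕1⊕1⊕0⊕0⊕1⊕1⊕0⊕0⊕1⊕1 = 1
Syndrome (s16...s1) = 10011 → position 19.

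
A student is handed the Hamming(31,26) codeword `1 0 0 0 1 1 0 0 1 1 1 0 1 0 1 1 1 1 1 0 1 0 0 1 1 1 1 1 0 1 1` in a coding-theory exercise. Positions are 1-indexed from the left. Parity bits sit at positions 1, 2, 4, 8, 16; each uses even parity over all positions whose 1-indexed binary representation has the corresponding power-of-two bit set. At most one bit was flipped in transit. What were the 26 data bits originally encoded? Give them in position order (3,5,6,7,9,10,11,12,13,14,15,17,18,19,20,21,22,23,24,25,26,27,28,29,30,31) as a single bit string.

s1: b1⊕b3⊕b5⊕b7⊕b9⊕b11⊕b13⊕b15⊕b17⊕b19⊕b21⊕b23⊕b25⊕b27⊕b29⊕b31 = 1⊕0⊕1⊕0⊕1⊕1⊕1⊕1⊕1⊕1⊕1⊕0⊕1⊕1⊕0⊕1 = 0
s2: b2⊕b3⊕b6⊕b7⊕b10⊕b11⊕b14⊕b15⊕b18⊕b19⊕b22⊕b23⊕b26⊕b27⊕b30⊕b31 = 0⊕0⊕1⊕0⊕1⊕1⊕0⊕1⊕1⊕1⊕0⊕0⊕1⊕1⊕1⊕1 = 0
s4: b4⊕b5⊕b6⊕b7⊕b12⊕b13⊕b14⊕b15⊕b20⊕b21⊕b22⊕b23⊕b28⊕b29⊕b30⊕b31 = 0⊕1⊕1⊕0⊕0⊕1⊕0⊕1⊕0⊕1⊕0⊕0⊕1⊕0⊕1⊕1 = 0
s8: b8⊕b9⊕b10⊕b11⊕b12⊕b13⊕b14⊕b15⊕b24⊕b25⊕b26⊕b27⊕b28⊕b29⊕b30⊕b31 = 0⊕1⊕1⊕1⊕0⊕1⊕0⊕1⊕1⊕1⊕1⊕1⊕1⊕0⊕1⊕1 = 0
s16: b16⊕b17⊕b18⊕b19⊕b20⊕b21⊕b22⊕b23⊕b24⊕b25⊕b26⊕b27⊕b28⊕b29⊕b30⊕b31 = 1⊕1⊕1⊕1⊕0⊕1⊕0⊕0⊕1⊕1⊕1⊕1⊕1⊕0⊕1⊕1 = 0
Syndrome (s16...s1) = 00000 → position 0 (no error).
No correction needed.
Data bits at positions 3,5,6,7,9,10,11,12,13,14,15,17,18,19,20,21,22,23,24,25,26,27,28,29,30,31: 01101110101111010011111011

01101110101111010011111011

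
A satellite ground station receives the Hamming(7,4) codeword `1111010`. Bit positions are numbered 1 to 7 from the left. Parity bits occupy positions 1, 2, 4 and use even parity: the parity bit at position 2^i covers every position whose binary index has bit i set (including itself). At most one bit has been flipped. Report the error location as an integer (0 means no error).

2

s1: b1⊕b3⊕b5⊕b7 = 1⊕1⊕0⊕0 = 0
s2: b2⊕b3⊕b6⊕b7 = 1⊕1⊕1⊕0 = 1
s4: b4⊕b5⊕b6⊕b7 = 1⊕0⊕1⊕0 = 0
Syndrome (s4...s1) = 010 → position 2.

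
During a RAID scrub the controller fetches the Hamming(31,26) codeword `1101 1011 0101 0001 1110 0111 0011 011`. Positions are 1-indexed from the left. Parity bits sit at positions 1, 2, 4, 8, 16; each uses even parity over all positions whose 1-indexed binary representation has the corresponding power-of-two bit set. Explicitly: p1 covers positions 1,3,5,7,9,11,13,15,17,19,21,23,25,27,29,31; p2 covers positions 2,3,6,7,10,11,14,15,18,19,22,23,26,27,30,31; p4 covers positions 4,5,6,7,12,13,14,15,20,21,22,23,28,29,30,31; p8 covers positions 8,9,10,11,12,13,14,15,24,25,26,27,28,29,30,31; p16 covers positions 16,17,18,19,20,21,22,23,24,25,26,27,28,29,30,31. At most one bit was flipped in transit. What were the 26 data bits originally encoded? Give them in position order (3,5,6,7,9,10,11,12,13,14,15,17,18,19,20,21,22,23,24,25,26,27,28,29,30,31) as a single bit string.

s1: b1⊕b3⊕b5⊕b7⊕b9⊕b11⊕b13⊕b15⊕b17⊕b19⊕b21⊕b23⊕b25⊕b27⊕b29⊕b31 = 1⊕0⊕1⊕1⊕0⊕0⊕0⊕0⊕1⊕1⊕0⊕1⊕0⊕1⊕0⊕1 = 0
s2: b2⊕b3⊕b6⊕b7⊕b10⊕b11⊕b14⊕b15⊕b18⊕b19⊕b22⊕b23⊕b26⊕b27⊕b30⊕b31 = 1⊕0⊕0⊕1⊕1⊕0⊕0⊕0⊕1⊕1⊕1⊕1⊕0⊕1⊕1⊕1 = 0
s4: b4⊕b5⊕b6⊕b7⊕b12⊕b13⊕b14⊕b15⊕b20⊕b21⊕b22⊕b23⊕b28⊕b29⊕b30⊕b31 = 1⊕1⊕0⊕1⊕1⊕0⊕0⊕0⊕0⊕0⊕1⊕1⊕1⊕0⊕1⊕1 = 1
s8: b8⊕b9⊕b10⊕b11⊕b12⊕b13⊕b14⊕b15⊕b24⊕b25⊕b26⊕b27⊕b28⊕b29⊕b30⊕b31 = 1⊕0⊕1⊕0⊕1⊕0⊕0⊕0⊕1⊕0⊕0⊕1⊕1⊕0⊕1⊕1 = 0
s16: b16⊕b17⊕b18⊕b19⊕b20⊕b21⊕b22⊕b23⊕b24⊕b25⊕b26⊕b27⊕b28⊕b29⊕b30⊕b31 = 1⊕1⊕1⊕1⊕0⊕0⊕1⊕1⊕1⊕0⊕0⊕1⊕1⊕0⊕1⊕1 = 1
Syndrome (s16...s1) = 10100 → position 20.
Flip bit 20: corrected codeword = 1101101101010001111101110011011
Data bits at positions 3,5,6,7,9,10,11,12,13,14,15,17,18,19,20,21,22,23,24,25,26,27,28,29,30,31: 01010101000111101110011011

01010101000111101110011011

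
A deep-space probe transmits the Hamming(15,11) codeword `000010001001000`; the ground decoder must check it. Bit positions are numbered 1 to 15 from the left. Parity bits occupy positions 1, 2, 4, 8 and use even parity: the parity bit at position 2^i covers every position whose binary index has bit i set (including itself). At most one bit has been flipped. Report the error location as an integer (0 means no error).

0

s1: b1⊕b3⊕b5⊕b7⊕b9⊕b11⊕b13⊕b15 = 0⊕0⊕1⊕0⊕1⊕0⊕0⊕0 = 0
s2: b2⊕b3⊕b6⊕b7⊕b10⊕b11⊕b14⊕b15 = 0⊕0⊕0⊕0⊕0⊕0⊕0⊕0 = 0
s4: b4⊕b5⊕b6⊕b7⊕b12⊕b13⊕b14⊕b15 = 0⊕1⊕0⊕0⊕1⊕0⊕0⊕0 = 0
s8: b8⊕b9⊕b10⊕b11⊕b12⊕b13⊕b14⊕b15 = 0⊕1⊕0⊕0⊕1⊕0⊕0⊕0 = 0
Syndrome (s8...s1) = 0000 → position 0 (no error).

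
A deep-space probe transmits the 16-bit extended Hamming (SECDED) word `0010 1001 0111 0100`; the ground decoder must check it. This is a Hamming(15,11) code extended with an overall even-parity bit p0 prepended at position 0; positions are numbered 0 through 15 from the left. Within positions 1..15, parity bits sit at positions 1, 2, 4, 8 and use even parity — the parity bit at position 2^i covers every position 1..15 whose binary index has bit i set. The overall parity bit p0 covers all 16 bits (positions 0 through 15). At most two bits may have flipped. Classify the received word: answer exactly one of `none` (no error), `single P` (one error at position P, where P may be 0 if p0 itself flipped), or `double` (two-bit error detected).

single 4

s1: b1⊕b3⊕b5⊕b7⊕b9⊕b11⊕b13⊕b15 = 0⊕0⊕0⊕1⊕1⊕1⊕1⊕0 = 0
s2: b2⊕b3⊕b6⊕b7⊕b10⊕b11⊕b14⊕b15 = 1⊕0⊕0⊕1⊕1⊕1⊕0⊕0 = 0
s4: b4⊕b5⊕b6⊕b7⊕b12⊕b13⊕b14⊕b15 = 1⊕0⊕0⊕1⊕0⊕1⊕0⊕0 = 1
s8: b8⊕b9⊕b10⊕b11⊕b12⊕b13⊕b14⊕b15 = 0⊕1⊕1⊕1⊕0⊕1⊕0⊕0 = 0
Syndrome (s8...s1) = 0100 → position 4.
Overall parity (XOR of all 16 bits, including p0): 0⊕0⊕1⊕0⊕1⊕0⊕0⊕1⊕0⊕1⊕1⊕1⊕0⊕1⊕0⊕0 = 1
Overall=1, syndrome position=4 → single-bit error at position 4.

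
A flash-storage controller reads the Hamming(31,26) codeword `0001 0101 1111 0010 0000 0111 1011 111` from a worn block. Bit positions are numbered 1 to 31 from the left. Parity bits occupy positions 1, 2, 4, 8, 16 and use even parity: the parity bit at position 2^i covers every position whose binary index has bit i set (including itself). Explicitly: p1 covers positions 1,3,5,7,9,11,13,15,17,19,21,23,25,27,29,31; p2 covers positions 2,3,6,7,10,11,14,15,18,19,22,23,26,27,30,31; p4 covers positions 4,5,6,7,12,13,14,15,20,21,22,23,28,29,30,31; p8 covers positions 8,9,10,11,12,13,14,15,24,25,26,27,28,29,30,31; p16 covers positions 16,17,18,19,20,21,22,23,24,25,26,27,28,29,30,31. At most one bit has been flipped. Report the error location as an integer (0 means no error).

26

s1: b1⊕b3⊕b5⊕b7⊕b9⊕b11⊕b13⊕b15⊕b17⊕b19⊕b21⊕b23⊕b25⊕b27⊕b29⊕b31 = 0⊕0⊕0⊕0⊕1⊕1⊕0⊕1⊕0⊕0⊕0⊕1⊕1⊕1⊕1⊕1 = 0
s2: b2⊕b3⊕b6⊕b7⊕b10⊕b11⊕b14⊕b15⊕b18⊕b19⊕b22⊕b23⊕b26⊕b27⊕b30⊕b31 = 0⊕0⊕1⊕0⊕1⊕1⊕0⊕1⊕0⊕0⊕1⊕1⊕0⊕1⊕1⊕1 = 1
s4: b4⊕b5⊕b6⊕b7⊕b12⊕b13⊕b14⊕b15⊕b20⊕b21⊕b22⊕b23⊕b28⊕b29⊕b30⊕b31 = 1⊕0⊕1⊕0⊕1⊕0⊕0⊕1⊕0⊕0⊕1⊕1⊕1⊕1⊕1⊕1 = 0
s8: b8⊕b9⊕b10⊕b11⊕b12⊕b13⊕b14⊕b15⊕b24⊕b25⊕b26⊕b27⊕b28⊕b29⊕b30⊕b31 = 1⊕1⊕1⊕1⊕1⊕0⊕0⊕1⊕1⊕1⊕0⊕1⊕1⊕1⊕1⊕1 = 1
s16: b16⊕b17⊕b18⊕b19⊕b20⊕b21⊕b22⊕b23⊕b24⊕b25⊕b26⊕b27⊕b28⊕b29⊕b30⊕b31 = 0⊕0⊕0⊕0⊕0⊕0⊕1⊕1⊕1⊕1⊕0⊕1⊕1⊕1⊕1⊕1 = 1
Syndrome (s16...s1) = 11010 → position 26.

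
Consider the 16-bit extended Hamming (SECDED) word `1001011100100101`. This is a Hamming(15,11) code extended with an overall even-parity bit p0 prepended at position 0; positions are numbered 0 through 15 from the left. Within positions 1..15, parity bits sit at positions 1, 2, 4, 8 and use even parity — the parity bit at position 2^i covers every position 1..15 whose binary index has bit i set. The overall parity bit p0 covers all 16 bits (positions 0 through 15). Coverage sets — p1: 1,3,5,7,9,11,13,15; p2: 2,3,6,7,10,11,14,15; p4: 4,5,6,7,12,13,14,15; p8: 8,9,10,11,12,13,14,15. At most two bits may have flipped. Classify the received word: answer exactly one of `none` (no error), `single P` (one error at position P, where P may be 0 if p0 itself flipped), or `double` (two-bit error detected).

s1: b1⊕b3⊕b5⊕b7⊕b9⊕b11⊕b13⊕b15 = 0⊕1⊕1⊕1⊕0⊕0⊕1⊕1 = 1
s2: b2⊕b3⊕b6⊕b7⊕b10⊕b11⊕b14⊕b15 = 0⊕1⊕1⊕1⊕1⊕0⊕0⊕1 = 1
s4: b4⊕b5⊕b6⊕b7⊕b12⊕b13⊕b14⊕b15 = 0⊕1⊕1⊕1⊕0⊕1⊕0⊕1 = 1
s8: b8⊕b9⊕b10⊕b11⊕b12⊕b13⊕b14⊕b15 = 0⊕0⊕1⊕0⊕0⊕1⊕0⊕1 = 1
Syndrome (s8...s1) = 1111 → position 15.
Overall parity (XOR of all 16 bits, including p0): 1⊕0⊕0⊕1⊕0⊕1⊕1⊕1⊕0⊕0⊕1⊕0⊕0⊕1⊕0⊕1 = 0
Overall=0, syndrome position=15 → double-bit error detected (uncorrectable).

double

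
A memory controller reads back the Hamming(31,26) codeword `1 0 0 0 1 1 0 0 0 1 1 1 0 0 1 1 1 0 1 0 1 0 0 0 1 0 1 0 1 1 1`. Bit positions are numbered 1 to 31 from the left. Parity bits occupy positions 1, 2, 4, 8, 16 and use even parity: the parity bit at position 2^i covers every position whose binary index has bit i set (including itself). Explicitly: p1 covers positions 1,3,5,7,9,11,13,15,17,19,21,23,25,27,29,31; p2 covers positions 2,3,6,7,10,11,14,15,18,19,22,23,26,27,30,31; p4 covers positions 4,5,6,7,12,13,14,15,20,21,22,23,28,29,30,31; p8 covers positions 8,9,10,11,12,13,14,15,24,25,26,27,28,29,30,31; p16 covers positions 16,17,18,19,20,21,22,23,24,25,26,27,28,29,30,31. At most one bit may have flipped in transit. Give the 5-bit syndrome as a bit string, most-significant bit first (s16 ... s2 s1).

11001

s1: b1⊕b3⊕b5⊕b7⊕b9⊕b11⊕b13⊕b15⊕b17⊕b19⊕b21⊕b23⊕b25⊕b27⊕b29⊕b31 = 1⊕0⊕1⊕0⊕0⊕1⊕0⊕1⊕1⊕1⊕1⊕0⊕1⊕1⊕1⊕1 = 1
s2: b2⊕b3⊕b6⊕b7⊕b10⊕b11⊕b14⊕b15⊕b18⊕b19⊕b22⊕b23⊕b26⊕b27⊕b30⊕b31 = 0⊕0⊕1⊕0⊕1⊕1⊕0⊕1⊕0⊕1⊕0⊕0⊕0⊕1⊕1⊕1 = 0
s4: b4⊕b5⊕b6⊕b7⊕b12⊕b13⊕b14⊕b15⊕b20⊕b21⊕b22⊕b23⊕b28⊕b29⊕b30⊕b31 = 0⊕1⊕1⊕0⊕1⊕0⊕0⊕1⊕0⊕1⊕0⊕0⊕0⊕1⊕1⊕1 = 0
s8: b8⊕b9⊕b10⊕b11⊕b12⊕b13⊕b14⊕b15⊕b24⊕b25⊕b26⊕b27⊕b28⊕b29⊕b30⊕b31 = 0⊕0⊕1⊕1⊕1⊕0⊕0⊕1⊕0⊕1⊕0⊕1⊕0⊕1⊕1⊕1 = 1
s16: b16⊕b17⊕b18⊕b19⊕b20⊕b21⊕b22⊕b23⊕b24⊕b25⊕b26⊕b27⊕b28⊕b29⊕b30⊕b31 = 1⊕1⊕0⊕1⊕0⊕1⊕0⊕0⊕0⊕1⊕0⊕1⊕0⊕1⊕1⊕1 = 1
Syndrome (s16...s1) = 11001 → position 25.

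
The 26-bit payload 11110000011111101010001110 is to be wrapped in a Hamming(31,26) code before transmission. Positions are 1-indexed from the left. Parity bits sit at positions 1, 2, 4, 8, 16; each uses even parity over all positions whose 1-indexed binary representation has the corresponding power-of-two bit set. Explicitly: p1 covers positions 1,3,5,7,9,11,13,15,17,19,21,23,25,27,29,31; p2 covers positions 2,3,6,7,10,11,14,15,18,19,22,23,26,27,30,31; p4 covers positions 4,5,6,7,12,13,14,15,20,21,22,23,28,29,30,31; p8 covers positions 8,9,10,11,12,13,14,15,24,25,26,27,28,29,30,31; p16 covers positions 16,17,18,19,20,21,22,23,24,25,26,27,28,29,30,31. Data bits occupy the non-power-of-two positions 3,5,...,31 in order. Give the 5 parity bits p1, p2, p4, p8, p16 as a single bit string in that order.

11001

Place data bits at non-power-of-two positions: b3=1, b5=1, b6=1, b7=1, b9=0, b10=0, b11=0, b12=0, b13=0, b14=1, b15=1, b17=1, b18=1, b19=1, b20=1, b21=0, b22=1, b23=0, b24=1, b25=0, b26=0, b27=0, b28=1, b29=1, b30=1, b31=0.
p1 = XOR of data positions {3,5,7,9,11,13,15,17,19,21,23,25,27,29,31} = 1⊕1⊕1⊕0⊕0⊕0⊕1⊕1⊕1⊕0⊕0⊕0⊕0⊕1⊕0 = 1
p2 = XOR of data positions {3,6,7,10,11,14,15,18,19,22,23,26,27,30,31} = 1⊕1⊕1⊕0⊕0⊕1⊕1⊕1⊕1⊕1⊕0⊕0⊕0⊕1⊕0 = 1
p4 = XOR of data positions {5,6,7,12,13,14,15,20,21,22,23,28,29,30,31} = 1⊕1⊕1⊕0⊕0⊕1⊕1⊕1⊕0⊕1⊕0⊕1⊕1⊕1⊕0 = 0
p8 = XOR of data positions {9,10,11,12,13,14,15,24,25,26,27,28,29,30,31} = 0⊕0⊕0⊕0⊕0⊕1⊕1⊕1⊕0⊕0⊕0⊕1⊕1⊕1⊕0 = 0
p16 = XOR of data positions {17,18,19,20,21,22,23,24,25,26,27,28,29,30,31} = 1⊕1⊕1⊕1⊕0⊕1⊕0⊕1⊕0⊕0⊕0⊕1⊕1⊕1⊕0 = 1
Parity bits p1,p2,p4,p8,p16 = 11001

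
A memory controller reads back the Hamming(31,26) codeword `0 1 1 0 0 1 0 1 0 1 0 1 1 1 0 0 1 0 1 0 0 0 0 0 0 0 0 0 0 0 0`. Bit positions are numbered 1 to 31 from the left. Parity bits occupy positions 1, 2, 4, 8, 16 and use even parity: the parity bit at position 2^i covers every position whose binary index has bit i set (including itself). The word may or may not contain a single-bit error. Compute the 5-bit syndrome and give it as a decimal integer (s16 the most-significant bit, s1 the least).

8

s1: b1⊕b3⊕b5⊕b7⊕b9⊕b11⊕b13⊕b15⊕b17⊕b19⊕b21⊕b23⊕b25⊕b27⊕b29⊕b31 = 0⊕1⊕0⊕0⊕0⊕0⊕1⊕0⊕1⊕1⊕0⊕0⊕0⊕0⊕0⊕0 = 0
s2: b2⊕b3⊕b6⊕b7⊕b10⊕b11⊕b14⊕b15⊕b18⊕b19⊕b22⊕b23⊕b26⊕b27⊕b30⊕b31 = 1⊕1⊕1⊕0⊕1⊕0⊕1⊕0⊕0⊕1⊕0⊕0⊕0⊕0⊕0⊕0 = 0
s4: b4⊕b5⊕b6⊕b7⊕b12⊕b13⊕b14⊕b15⊕b20⊕b21⊕b22⊕b23⊕b28⊕b29⊕b30⊕b31 = 0⊕0⊕1⊕0⊕1⊕1⊕1⊕0⊕0⊕0⊕0⊕0⊕0⊕0⊕0⊕0 = 0
s8: b8⊕b9⊕b10⊕b11⊕b12⊕b13⊕b14⊕b15⊕b24⊕b25⊕b26⊕b27⊕b28⊕b29⊕b30⊕b31 = 1⊕0⊕1⊕0⊕1⊕1⊕1⊕0⊕0⊕0⊕0⊕0⊕0⊕0⊕0⊕0 = 1
s16: b16⊕b17⊕b18⊕b19⊕b20⊕b21⊕b22⊕b23⊕b24⊕b25⊕b26⊕b27⊕b28⊕b29⊕b30⊕b31 = 0⊕1⊕0⊕1⊕0⊕0⊕0⊕0⊕0⊕0⊕0⊕0⊕0⊕0⊕0⊕0 = 0
Syndrome (s16...s1) = 01000 → position 8.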